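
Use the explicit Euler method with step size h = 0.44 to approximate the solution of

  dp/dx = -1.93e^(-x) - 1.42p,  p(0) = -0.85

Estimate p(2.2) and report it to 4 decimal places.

-0.3328

Euler: p_{n+1} = p_n + h·f(x_n, p_n).
x=0.000000, p=-0.850000: f=-0.723000 → p ← -0.850000 + 0.44·(-0.723000) = -1.168120
x=0.440000, p=-1.168120: f=0.415740 → p ← -1.168120 + 0.44·0.415740 = -0.985194
x=0.880000, p=-0.985194: f=0.598445 → p ← -0.985194 + 0.44·0.598445 = -0.721879
x=1.320000, p=-0.721879: f=0.509496 → p ← -0.721879 + 0.44·0.509496 = -0.497700
x=1.760000, p=-0.497700: f=0.374688 → p ← -0.497700 + 0.44·0.374688 = -0.332838
p(2.2) ≈ -0.3328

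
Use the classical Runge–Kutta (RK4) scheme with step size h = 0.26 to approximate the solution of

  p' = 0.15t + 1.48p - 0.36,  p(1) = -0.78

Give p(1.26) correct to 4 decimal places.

RK4: k1 = f(t_n, p_n); k2 = f(t_n + h/2, p_n + (h/2)·k1); k3 = f(t_n + h/2, p_n + (h/2)·k2); k4 = f(t_n + h, p_n + h·k3); p_{n+1} = p_n + (h/6)·(k1 + 2k2 + 2k3 + k4).
t=1.000000, p=-0.780000:
  k1 = f(1.000000, -0.780000) = -1.364400
  k2 = f(1.130000, -0.957372) = -1.607411
  k3 = f(1.130000, -0.988963) = -1.654166
  k4 = f(1.260000, -1.210083) = -1.961923
  p ← -0.780000 + (0.26/6)·(k1 + 2k2 + 2k3 + k4) = -1.206811
p(1.26) ≈ -1.2068

-1.2068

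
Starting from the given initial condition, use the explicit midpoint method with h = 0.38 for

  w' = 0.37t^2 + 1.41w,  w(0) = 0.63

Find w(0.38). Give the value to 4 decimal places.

Midpoint: k1 = f(t_n, w_n); k2 = f(t_n + h/2, w_n + (h/2)·k1); w_{n+1} = w_n + h·k2.
t=0.000000, w=0.630000:
  k1 = f(0.000000, 0.630000) = 0.888300
  k2 = f(0.190000, 0.798777) = 1.139633
  w ← 0.630000 + 0.38·1.139633 = 1.063060
w(0.38) ≈ 1.0631

1.0631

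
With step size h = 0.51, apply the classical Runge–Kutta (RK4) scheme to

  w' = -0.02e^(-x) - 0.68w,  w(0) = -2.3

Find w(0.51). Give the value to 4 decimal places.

-1.6327

RK4: k1 = f(x_n, w_n); k2 = f(x_n + h/2, w_n + (h/2)·k1); k3 = f(x_n + h/2, w_n + (h/2)·k2); k4 = f(x_n + h, w_n + h·k3); w_{n+1} = w_n + (h/6)·(k1 + 2k2 + 2k3 + k4).
x=0.000000, w=-2.300000:
  k1 = f(0.000000, -2.300000) = 1.544000
  k2 = f(0.255000, -1.906280) = 1.280772
  k3 = f(0.255000, -1.973403) = 1.326416
  k4 = f(0.510000, -1.623528) = 1.091989
  w ← -2.300000 + (0.51/6)·(k1 + 2k2 + 2k3 + k4) = -1.632719
w(0.51) ≈ -1.6327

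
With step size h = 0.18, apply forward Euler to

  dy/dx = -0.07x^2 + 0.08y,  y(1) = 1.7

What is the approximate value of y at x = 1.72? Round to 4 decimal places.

1.7153

Euler: y_{n+1} = y_n + h·f(x_n, y_n).
x=1.000000, y=1.700000: f=0.066000 → y ← 1.700000 + 0.18·0.066000 = 1.711880
x=1.180000, y=1.711880: f=0.039482 → y ← 1.711880 + 0.18·0.039482 = 1.718987
x=1.360000, y=1.718987: f=0.008047 → y ← 1.718987 + 0.18·0.008047 = 1.720435
x=1.540000, y=1.720435: f=-0.028377 → y ← 1.720435 + 0.18·(-0.028377) = 1.715327
y(1.72) ≈ 1.7153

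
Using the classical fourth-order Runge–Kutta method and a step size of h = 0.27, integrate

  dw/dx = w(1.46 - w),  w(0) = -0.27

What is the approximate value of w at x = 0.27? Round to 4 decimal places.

-0.4397

RK4: k1 = f(x_n, w_n); k2 = f(x_n + h/2, w_n + (h/2)·k1); k3 = f(x_n + h/2, w_n + (h/2)·k2); k4 = f(x_n + h, w_n + h·k3); w_{n+1} = w_n + (h/6)·(k1 + 2k2 + 2k3 + k4).
x=0.000000, w=-0.270000:
  k1 = f(0.000000, -0.270000) = -0.467100
  k2 = f(0.135000, -0.333059) = -0.597193
  k3 = f(0.135000, -0.350621) = -0.634842
  k4 = f(0.270000, -0.441407) = -0.839295
  w ← -0.270000 + (0.27/6)·(k1 + 2k2 + 2k3 + k4) = -0.439671
w(0.27) ≈ -0.4397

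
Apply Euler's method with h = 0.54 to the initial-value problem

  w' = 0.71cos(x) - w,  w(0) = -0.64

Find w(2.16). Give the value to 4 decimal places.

Euler: w_{n+1} = w_n + h·f(x_n, w_n).
x=0.000000, w=-0.640000: f=1.350000 → w ← -0.640000 + 0.54·1.350000 = 0.089000
x=0.540000, w=0.089000: f=0.519973 → w ← 0.089000 + 0.54·0.519973 = 0.369786
x=1.080000, w=0.369786: f=-0.035142 → w ← 0.369786 + 0.54·(-0.035142) = 0.350809
x=1.620000, w=0.350809: f=-0.385729 → w ← 0.350809 + 0.54·(-0.385729) = 0.142515
w(2.16) ≈ 0.1425

0.1425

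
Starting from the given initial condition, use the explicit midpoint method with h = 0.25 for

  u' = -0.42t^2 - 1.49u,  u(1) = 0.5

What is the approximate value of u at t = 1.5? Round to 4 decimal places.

Midpoint: k1 = f(t_n, u_n); k2 = f(t_n + h/2, u_n + (h/2)·k1); u_{n+1} = u_n + h·k2.
t=1.000000, u=0.500000:
  k1 = f(1.000000, 0.500000) = -1.165000
  k2 = f(1.125000, 0.354375) = -1.059581
  u ← 0.500000 + 0.25·(-1.059581) = 0.235105
t=1.250000, u=0.235105:
  k1 = f(1.250000, 0.235105) = -1.006556
  k2 = f(1.375000, 0.109285) = -0.956897
  u ← 0.235105 + 0.25·(-0.956897) = -0.004120
u(1.5) ≈ -0.0041

-0.0041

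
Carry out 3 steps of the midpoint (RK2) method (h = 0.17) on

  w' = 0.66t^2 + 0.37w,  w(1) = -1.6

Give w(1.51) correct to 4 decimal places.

-1.3508

Midpoint: k1 = f(t_n, w_n); k2 = f(t_n + h/2, w_n + (h/2)·k1); w_{n+1} = w_n + h·k2.
t=1.000000, w=-1.600000:
  k1 = f(1.000000, -1.600000) = 0.068000
  k2 = f(1.085000, -1.594220) = 0.187107
  w ← -1.600000 + 0.17·0.187107 = -1.568192
t=1.170000, w=-1.568192:
  k1 = f(1.170000, -1.568192) = 0.323243
  k2 = f(1.255000, -1.540716) = 0.469452
  w ← -1.568192 + 0.17·0.469452 = -1.488385
t=1.340000, w=-1.488385:
  k1 = f(1.340000, -1.488385) = 0.634394
  k2 = f(1.425000, -1.434462) = 0.809462
  w ← -1.488385 + 0.17·0.809462 = -1.350777
w(1.51) ≈ -1.3508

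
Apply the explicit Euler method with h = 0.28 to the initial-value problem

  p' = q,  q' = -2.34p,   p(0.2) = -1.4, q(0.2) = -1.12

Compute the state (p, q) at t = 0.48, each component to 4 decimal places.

-1.7136, -0.2027

Euler on (p,q): p_{n+1} = p_n + h·p', q_{n+1} = q_n + h·q'.
0.200000: (-1.400000, -1.120000); f=(-1.120000, 3.276000) → (-1.713600, -0.202720)
(p(0.48), q(0.48)) ≈ (-1.7136, -0.2027)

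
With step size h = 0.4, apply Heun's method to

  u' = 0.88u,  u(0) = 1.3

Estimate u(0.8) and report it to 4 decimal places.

Heun: k1 = f(t_n, u_n); k2 = f(t_n + h, u_n + h·k1); u_{n+1} = u_n + (h/2)·(k1 + k2).
t=0.000000, u=1.300000:
  k1 = f(0.000000, 1.300000) = 1.144000
  k2 = f(0.400000, 1.757600) = 1.546688
  u ← 1.300000 + (0.4/2)·(1.144000 + 1.546688) = 1.838138
t=0.400000, u=1.838138:
  k1 = f(0.400000, 1.838138) = 1.617561
  k2 = f(0.800000, 2.485162) = 2.186943
  u ← 1.838138 + (0.4/2)·(1.617561 + 2.186943) = 2.599038
u(0.8) ≈ 2.5990

2.5990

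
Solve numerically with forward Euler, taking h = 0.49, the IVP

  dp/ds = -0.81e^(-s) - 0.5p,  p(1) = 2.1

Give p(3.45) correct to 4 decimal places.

Euler: p_{n+1} = p_n + h·f(s_n, p_n).
s=1.000000, p=2.100000: f=-1.347982 → p ← 2.100000 + 0.49·(-1.347982) = 1.439489
s=1.490000, p=1.439489: f=-0.902296 → p ← 1.439489 + 0.49·(-0.902296) = 0.997364
s=1.980000, p=0.997364: f=-0.610518 → p ← 0.997364 + 0.49·(-0.610518) = 0.698210
s=2.470000, p=0.698210: f=-0.417619 → p ← 0.698210 + 0.49·(-0.417619) = 0.493577
s=2.960000, p=0.493577: f=-0.288762 → p ← 0.493577 + 0.49·(-0.288762) = 0.352083
p(3.45) ≈ 0.3521

0.3521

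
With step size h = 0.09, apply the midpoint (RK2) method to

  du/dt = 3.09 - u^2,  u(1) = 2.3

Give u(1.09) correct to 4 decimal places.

Midpoint: k1 = f(t_n, u_n); k2 = f(t_n + h/2, u_n + (h/2)·k1); u_{n+1} = u_n + h·k2.
t=1.000000, u=2.300000:
  k1 = f(1.000000, 2.300000) = -2.200000
  k2 = f(1.045000, 2.201000) = -1.754401
  u ← 2.300000 + 0.09·(-1.754401) = 2.142104
u(1.09) ≈ 2.1421

2.1421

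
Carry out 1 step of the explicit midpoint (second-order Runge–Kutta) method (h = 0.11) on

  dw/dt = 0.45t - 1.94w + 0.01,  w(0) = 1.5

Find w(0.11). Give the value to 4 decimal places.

1.2178

Midpoint: k1 = f(t_n, w_n); k2 = f(t_n + h/2, w_n + (h/2)·k1); w_{n+1} = w_n + h·k2.
t=0.000000, w=1.500000:
  k1 = f(0.000000, 1.500000) = -2.900000
  k2 = f(0.055000, 1.340500) = -2.565820
  w ← 1.500000 + 0.11·(-2.565820) = 1.217760
w(0.11) ≈ 1.2178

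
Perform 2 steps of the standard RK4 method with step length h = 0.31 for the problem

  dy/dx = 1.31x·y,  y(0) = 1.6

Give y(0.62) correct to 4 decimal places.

2.0581

RK4: k1 = f(x_n, y_n); k2 = f(x_n + h/2, y_n + (h/2)·k1); k3 = f(x_n + h/2, y_n + (h/2)·k2); k4 = f(x_n + h, y_n + h·k3); y_{n+1} = y_n + (h/6)·(k1 + 2k2 + 2k3 + k4).
x=0.000000, y=1.600000:
  k1 = f(0.000000, 1.600000) = 0.000000
  k2 = f(0.155000, 1.600000) = 0.324880
  k3 = f(0.155000, 1.650356) = 0.335105
  k4 = f(0.310000, 1.703883) = 0.691947
  y ← 1.600000 + (0.31/6)·(k1 + 2k2 + 2k3 + k4) = 1.703949
x=0.310000, y=1.703949:
  k1 = f(0.310000, 1.703949) = 0.691974
  k2 = f(0.465000, 1.811205) = 1.103295
  k3 = f(0.465000, 1.874960) = 1.142132
  k4 = f(0.620000, 2.058010) = 1.671516
  y ← 1.703949 + (0.31/6)·(k1 + 2k2 + 2k3 + k4) = 2.058090
y(0.62) ≈ 2.0581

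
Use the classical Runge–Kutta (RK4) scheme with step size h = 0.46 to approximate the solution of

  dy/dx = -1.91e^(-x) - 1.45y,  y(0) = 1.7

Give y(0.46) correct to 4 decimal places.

RK4: k1 = f(x_n, y_n); k2 = f(x_n + h/2, y_n + (h/2)·k1); k3 = f(x_n + h/2, y_n + (h/2)·k2); k4 = f(x_n + h, y_n + h·k3); y_{n+1} = y_n + (h/6)·(k1 + 2k2 + 2k3 + k4).
x=0.000000, y=1.700000:
  k1 = f(0.000000, 1.700000) = -4.375000
  k2 = f(0.230000, 0.693750) = -2.523497
  k3 = f(0.230000, 1.119596) = -3.140973
  k4 = f(0.460000, 0.255152) = -1.575723
  y ← 1.700000 + (0.46/6)·(k1 + 2k2 + 2k3 + k4) = 0.375226
y(0.46) ≈ 0.3752

0.3752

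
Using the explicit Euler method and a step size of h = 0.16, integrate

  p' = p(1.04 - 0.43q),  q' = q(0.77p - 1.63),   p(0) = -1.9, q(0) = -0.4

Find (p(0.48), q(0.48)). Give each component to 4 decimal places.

Euler on (p,q): p_{n+1} = p_n + h·p', q_{n+1} = q_n + h·q'.
0.000000: (-1.900000, -0.400000); f=(-2.302800, 1.237200) → (-2.268448, -0.202048)
0.160000: (-2.268448, -0.202048); f=(-2.556270, 0.682256) → (-2.677451, -0.092887)
0.320000: (-2.677451, -0.092887); f=(-2.891490, 0.342905) → (-3.140090, -0.038022)
(p(0.48), q(0.48)) ≈ (-3.1401, -0.0380)

-3.1401, -0.0380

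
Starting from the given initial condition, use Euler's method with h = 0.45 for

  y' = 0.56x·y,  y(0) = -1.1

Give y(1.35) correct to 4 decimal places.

-1.5025

Euler: y_{n+1} = y_n + h·f(x_n, y_n).
x=0.000000, y=-1.100000: f=0.000000 → y ← -1.100000 + 0.45·0.000000 = -1.100000
x=0.450000, y=-1.100000: f=-0.277200 → y ← -1.100000 + 0.45·(-0.277200) = -1.224740
x=0.900000, y=-1.224740: f=-0.617269 → y ← -1.224740 + 0.45·(-0.617269) = -1.502511
y(1.35) ≈ -1.5025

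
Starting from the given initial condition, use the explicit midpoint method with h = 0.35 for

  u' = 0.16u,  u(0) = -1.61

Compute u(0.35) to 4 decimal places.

-1.7027

Midpoint: k1 = f(x_n, u_n); k2 = f(x_n + h/2, u_n + (h/2)·k1); u_{n+1} = u_n + h·k2.
x=0.000000, u=-1.610000:
  k1 = f(0.000000, -1.610000) = -0.257600
  k2 = f(0.175000, -1.655080) = -0.264813
  u ← -1.610000 + 0.35·(-0.264813) = -1.702684
u(0.35) ≈ -1.7027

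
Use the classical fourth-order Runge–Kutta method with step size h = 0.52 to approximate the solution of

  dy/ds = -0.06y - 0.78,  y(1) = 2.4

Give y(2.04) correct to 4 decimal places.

RK4: k1 = f(s_n, y_n); k2 = f(s_n + h/2, y_n + (h/2)·k1); k3 = f(s_n + h/2, y_n + (h/2)·k2); k4 = f(s_n + h, y_n + h·k3); y_{n+1} = y_n + (h/6)·(k1 + 2k2 + 2k3 + k4).
s=1.000000, y=2.400000:
  k1 = f(1.000000, 2.400000) = -0.924000
  k2 = f(1.260000, 2.159760) = -0.909586
  k3 = f(1.260000, 2.163508) = -0.909810
  k4 = f(1.520000, 1.926899) = -0.895614
  y ← 2.400000 + (0.52/6)·(k1 + 2k2 + 2k3 + k4) = 1.926938
s=1.520000, y=1.926938:
  k1 = f(1.520000, 1.926938) = -0.895616
  k2 = f(1.780000, 1.694078) = -0.881645
  k3 = f(1.780000, 1.697711) = -0.881863
  k4 = f(2.040000, 1.468370) = -0.868102
  y ← 1.926938 + (0.52/6)·(k1 + 2k2 + 2k3 + k4) = 1.468408
y(2.04) ≈ 1.4684

1.4684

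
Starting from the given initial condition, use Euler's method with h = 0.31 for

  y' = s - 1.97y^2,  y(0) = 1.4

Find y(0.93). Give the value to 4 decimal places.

0.4203

Euler: y_{n+1} = y_n + h·f(s_n, y_n).
s=0.000000, y=1.400000: f=-3.861200 → y ← 1.400000 + 0.31·(-3.861200) = 0.203028
s=0.310000, y=0.203028: f=0.228796 → y ← 0.203028 + 0.31·0.228796 = 0.273955
s=0.620000, y=0.273955: f=0.472149 → y ← 0.273955 + 0.31·0.472149 = 0.420321
y(0.93) ≈ 0.4203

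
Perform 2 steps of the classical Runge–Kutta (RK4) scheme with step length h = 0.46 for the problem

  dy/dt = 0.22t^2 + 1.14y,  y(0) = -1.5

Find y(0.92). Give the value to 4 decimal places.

-4.2037

RK4: k1 = f(t_n, y_n); k2 = f(t_n + h/2, y_n + (h/2)·k1); k3 = f(t_n + h/2, y_n + (h/2)·k2); k4 = f(t_n + h, y_n + h·k3); y_{n+1} = y_n + (h/6)·(k1 + 2k2 + 2k3 + k4).
t=0.000000, y=-1.500000:
  k1 = f(0.000000, -1.500000) = -1.710000
  k2 = f(0.230000, -1.893300) = -2.146724
  k3 = f(0.230000, -1.993747) = -2.261233
  k4 = f(0.460000, -2.540167) = -2.849239
  y ← -1.500000 + (0.46/6)·(k1 + 2k2 + 2k3 + k4) = -2.525428
t=0.460000, y=-2.525428:
  k1 = f(0.460000, -2.525428) = -2.832436
  k2 = f(0.690000, -3.176889) = -3.516911
  k3 = f(0.690000, -3.334318) = -3.696380
  k4 = f(0.920000, -4.225763) = -4.631162
  y ← -2.525428 + (0.46/6)·(k1 + 2k2 + 2k3 + k4) = -4.203676
y(0.92) ≈ -4.2037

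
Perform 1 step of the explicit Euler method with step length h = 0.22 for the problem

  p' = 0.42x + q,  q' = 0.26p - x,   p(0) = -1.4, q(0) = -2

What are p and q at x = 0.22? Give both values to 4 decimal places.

Euler on (p,q): p_{n+1} = p_n + h·p', q_{n+1} = q_n + h·q'.
0.000000: (-1.400000, -2.000000); f=(-2.000000, -0.364000) → (-1.840000, -2.080080)
(p(0.22), q(0.22)) ≈ (-1.8400, -2.0801)

-1.8400, -2.0801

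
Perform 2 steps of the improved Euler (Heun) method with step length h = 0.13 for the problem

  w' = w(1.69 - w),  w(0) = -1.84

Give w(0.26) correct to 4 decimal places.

Heun: k1 = f(t_n, w_n); k2 = f(t_n + h, w_n + h·k1); w_{n+1} = w_n + (h/2)·(k1 + k2).
t=0.000000, w=-1.840000:
  k1 = f(0.000000, -1.840000) = -6.495200
  k2 = f(0.130000, -2.684376) = -11.742470
  w ← -1.840000 + (0.13/2)·(-6.495200 + (-11.742470)) = -3.025449
t=0.130000, w=-3.025449:
  k1 = f(0.130000, -3.025449) = -14.266347
  k2 = f(0.260000, -4.880074) = -32.062443
  w ← -3.025449 + (0.13/2)·(-14.266347 + (-32.062443)) = -6.036820
w(0.26) ≈ -6.0368

-6.0368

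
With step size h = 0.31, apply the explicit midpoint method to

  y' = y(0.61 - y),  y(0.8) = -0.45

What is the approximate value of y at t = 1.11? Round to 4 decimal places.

-0.6342

Midpoint: k1 = f(t_n, y_n); k2 = f(t_n + h/2, y_n + (h/2)·k1); y_{n+1} = y_n + h·k2.
t=0.800000, y=-0.450000:
  k1 = f(0.800000, -0.450000) = -0.477000
  k2 = f(0.955000, -0.523935) = -0.594108
  y ← -0.450000 + 0.31·(-0.594108) = -0.634174
y(1.11) ≈ -0.6342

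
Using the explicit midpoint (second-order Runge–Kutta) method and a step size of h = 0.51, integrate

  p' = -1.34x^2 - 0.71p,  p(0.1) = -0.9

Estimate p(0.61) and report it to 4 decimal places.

-0.7180

Midpoint: k1 = f(x_n, p_n); k2 = f(x_n + h/2, p_n + (h/2)·k1); p_{n+1} = p_n + h·k2.
x=0.100000, p=-0.900000:
  k1 = f(0.100000, -0.900000) = 0.625600
  k2 = f(0.355000, -0.740472) = 0.356862
  p ← -0.900000 + 0.51·0.356862 = -0.718001
p(0.61) ≈ -0.7180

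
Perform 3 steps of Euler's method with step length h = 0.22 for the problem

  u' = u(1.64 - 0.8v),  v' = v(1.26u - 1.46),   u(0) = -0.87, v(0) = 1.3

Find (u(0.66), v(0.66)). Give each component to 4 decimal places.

Euler on (u,v): u_{n+1} = u_n + h·u', v_{n+1} = v_n + h·v'.
0.000000: (-0.870000, 1.300000); f=(-0.522000, -3.323060) → (-0.984840, 0.568927)
0.220000: (-0.984840, 0.568927); f=(-1.166896, -1.536613) → (-1.241557, 0.230872)
0.440000: (-1.241557, 0.230872); f=(-1.806841, -0.698240) → (-1.639062, 0.077259)
(u(0.66), v(0.66)) ≈ (-1.6391, 0.0773)

-1.6391, 0.0773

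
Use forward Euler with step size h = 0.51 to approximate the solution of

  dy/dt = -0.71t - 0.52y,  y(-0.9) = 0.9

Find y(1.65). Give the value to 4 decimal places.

Euler: y_{n+1} = y_n + h·f(t_n, y_n).
t=-0.900000, y=0.900000: f=0.171000 → y ← 0.900000 + 0.51·0.171000 = 0.987210
t=-0.390000, y=0.987210: f=-0.236449 → y ← 0.987210 + 0.51·(-0.236449) = 0.866621
t=0.120000, y=0.866621: f=-0.535843 → y ← 0.866621 + 0.51·(-0.535843) = 0.593341
t=0.630000, y=0.593341: f=-0.755837 → y ← 0.593341 + 0.51·(-0.755837) = 0.207864
t=1.140000, y=0.207864: f=-0.917489 → y ← 0.207864 + 0.51·(-0.917489) = -0.260056
y(1.65) ≈ -0.2601

-0.2601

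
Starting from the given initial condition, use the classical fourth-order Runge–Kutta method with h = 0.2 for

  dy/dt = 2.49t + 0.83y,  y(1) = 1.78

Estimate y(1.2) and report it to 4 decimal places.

2.6958

RK4: k1 = f(t_n, y_n); k2 = f(t_n + h/2, y_n + (h/2)·k1); k3 = f(t_n + h/2, y_n + (h/2)·k2); k4 = f(t_n + h, y_n + h·k3); y_{n+1} = y_n + (h/6)·(k1 + 2k2 + 2k3 + k4).
t=1.000000, y=1.780000:
  k1 = f(1.000000, 1.780000) = 3.967400
  k2 = f(1.100000, 2.176740) = 4.545694
  k3 = f(1.100000, 2.234569) = 4.593693
  k4 = f(1.200000, 2.698739) = 5.227953
  y ← 1.780000 + (0.2/6)·(k1 + 2k2 + 2k3 + k4) = 2.695804
y(1.2) ≈ 2.6958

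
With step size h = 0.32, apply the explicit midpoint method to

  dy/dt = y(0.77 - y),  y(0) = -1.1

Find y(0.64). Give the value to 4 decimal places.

-5.8882

Midpoint: k1 = f(t_n, y_n); k2 = f(t_n + h/2, y_n + (h/2)·k1); y_{n+1} = y_n + h·k2.
t=0.000000, y=-1.100000:
  k1 = f(0.000000, -1.100000) = -2.057000
  k2 = f(0.160000, -1.429120) = -3.142806
  y ← -1.100000 + 0.32·(-3.142806) = -2.105698
t=0.320000, y=-2.105698:
  k1 = f(0.320000, -2.105698) = -6.055352
  k2 = f(0.480000, -3.074554) = -11.820291
  y ← -2.105698 + 0.32·(-11.820291) = -5.888191
y(0.64) ≈ -5.8882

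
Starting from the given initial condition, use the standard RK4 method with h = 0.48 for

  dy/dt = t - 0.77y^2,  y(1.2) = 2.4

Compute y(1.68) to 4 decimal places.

RK4: k1 = f(t_n, y_n); k2 = f(t_n + h/2, y_n + (h/2)·k1); k3 = f(t_n + h/2, y_n + (h/2)·k2); k4 = f(t_n + h, y_n + h·k3); y_{n+1} = y_n + (h/6)·(k1 + 2k2 + 2k3 + k4).
t=1.200000, y=2.400000:
  k1 = f(1.200000, 2.400000) = -3.235200
  k2 = f(1.440000, 1.623552) = -0.589659
  k3 = f(1.440000, 2.258482) = -2.487570
  k4 = f(1.680000, 1.205967) = 0.560146
  y ← 2.400000 + (0.48/6)·(k1 + 2k2 + 2k3 + k4) = 1.693639
y(1.68) ≈ 1.6936

1.6936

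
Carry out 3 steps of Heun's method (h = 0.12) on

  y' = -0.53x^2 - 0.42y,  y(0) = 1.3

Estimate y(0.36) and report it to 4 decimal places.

Heun: k1 = f(x_n, y_n); k2 = f(x_n + h, y_n + h·k1); y_{n+1} = y_n + (h/2)·(k1 + k2).
x=0.000000, y=1.300000:
  k1 = f(0.000000, 1.300000) = -0.546000
  k2 = f(0.120000, 1.234480) = -0.526114
  y ← 1.300000 + (0.12/2)·(-0.546000 + (-0.526114)) = 1.235673
x=0.120000, y=1.235673:
  k1 = f(0.120000, 1.235673) = -0.526615
  k2 = f(0.240000, 1.172479) = -0.522969
  y ← 1.235673 + (0.12/2)·(-0.526615 + (-0.522969)) = 1.172698
x=0.240000, y=1.172698:
  k1 = f(0.240000, 1.172698) = -0.523061
  k2 = f(0.360000, 1.109931) = -0.534859
  y ← 1.172698 + (0.12/2)·(-0.523061 + (-0.534859)) = 1.109223
y(0.36) ≈ 1.1092

1.1092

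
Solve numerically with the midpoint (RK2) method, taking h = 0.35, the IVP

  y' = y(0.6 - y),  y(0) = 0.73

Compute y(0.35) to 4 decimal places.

Midpoint: k1 = f(s_n, y_n); k2 = f(s_n + h/2, y_n + (h/2)·k1); y_{n+1} = y_n + h·k2.
s=0.000000, y=0.730000:
  k1 = f(0.000000, 0.730000) = -0.094900
  k2 = f(0.175000, 0.713392) = -0.080893
  y ← 0.730000 + 0.35·(-0.080893) = 0.701687
y(0.35) ≈ 0.7017

0.7017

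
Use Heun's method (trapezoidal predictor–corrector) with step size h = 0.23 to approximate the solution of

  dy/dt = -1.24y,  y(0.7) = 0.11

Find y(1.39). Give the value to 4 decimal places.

Heun: k1 = f(t_n, y_n); k2 = f(t_n + h, y_n + h·k1); y_{n+1} = y_n + (h/2)·(k1 + k2).
t=0.700000, y=0.110000:
  k1 = f(0.700000, 0.110000) = -0.136400
  k2 = f(0.930000, 0.078628) = -0.097499
  y ← 0.110000 + (0.23/2)·(-0.136400 + (-0.097499)) = 0.083102
t=0.930000, y=0.083102:
  k1 = f(0.930000, 0.083102) = -0.103046
  k2 = f(1.160000, 0.059401) = -0.073657
  y ← 0.083102 + (0.23/2)·(-0.103046 + (-0.073657)) = 0.062781
t=1.160000, y=0.062781:
  k1 = f(1.160000, 0.062781) = -0.077848
  k2 = f(1.390000, 0.044876) = -0.055646
  y ← 0.062781 + (0.23/2)·(-0.077848 + (-0.055646)) = 0.047429
y(1.39) ≈ 0.0474

0.0474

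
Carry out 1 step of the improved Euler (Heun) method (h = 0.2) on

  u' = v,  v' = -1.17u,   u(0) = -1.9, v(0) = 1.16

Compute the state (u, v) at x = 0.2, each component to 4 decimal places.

-1.6235, 1.5775

Heun on (u,v): k1 = f(x_n, state_n); k2 = f(x_n + h, state_n + h·k1); state_{n+1} = state_n + (h/2)·(k1 + k2).
0.000000: (-1.900000, 1.160000)
  k1 = (1.160000, 2.223000)
  predictor → (-1.668000, 1.604600)
  k2 = (1.604600, 1.951560)
  → (-1.623540, 1.577456)
(u(0.2), v(0.2)) ≈ (-1.6235, 1.5775)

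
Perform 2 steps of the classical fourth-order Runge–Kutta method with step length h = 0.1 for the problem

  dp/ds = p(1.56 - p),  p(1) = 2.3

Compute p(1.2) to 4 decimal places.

RK4: k1 = f(s_n, p_n); k2 = f(s_n + h/2, p_n + (h/2)·k1); k3 = f(s_n + h/2, p_n + (h/2)·k2); k4 = f(s_n + h, p_n + h·k3); p_{n+1} = p_n + (h/6)·(k1 + 2k2 + 2k3 + k4).
s=1.000000, p=2.300000:
  k1 = f(1.000000, 2.300000) = -1.702000
  k2 = f(1.050000, 2.214900) = -1.450538
  k3 = f(1.050000, 2.227473) = -1.486778
  k4 = f(1.100000, 2.151322) = -1.272124
  p ← 2.300000 + (0.1/6)·(k1 + 2k2 + 2k3 + k4) = 2.152521
s=1.100000, p=2.152521:
  k1 = f(1.100000, 2.152521) = -1.275413
  k2 = f(1.150000, 2.088750) = -1.104427
  k3 = f(1.150000, 2.097299) = -1.126878
  k4 = f(1.200000, 2.039833) = -0.978779
  p ← 2.152521 + (0.1/6)·(k1 + 2k2 + 2k3 + k4) = 2.040574
p(1.2) ≈ 2.0406

2.0406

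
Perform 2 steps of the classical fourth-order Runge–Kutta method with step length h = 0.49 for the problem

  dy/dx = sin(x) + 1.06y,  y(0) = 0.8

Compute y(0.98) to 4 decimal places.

RK4: k1 = f(x_n, y_n); k2 = f(x_n + h/2, y_n + (h/2)·k1); k3 = f(x_n + h/2, y_n + (h/2)·k2); k4 = f(x_n + h, y_n + h·k3); y_{n+1} = y_n + (h/6)·(k1 + 2k2 + 2k3 + k4).
x=0.000000, y=0.800000:
  k1 = f(0.000000, 0.800000) = 0.848000
  k2 = f(0.245000, 1.007760) = 1.310782
  k3 = f(0.245000, 1.121142) = 1.430966
  k4 = f(0.490000, 1.501174) = 2.061870
  y ← 0.800000 + (0.49/6)·(k1 + 2k2 + 2k3 + k4) = 1.485458
x=0.490000, y=1.485458:
  k1 = f(0.490000, 1.485458) = 2.045212
  k2 = f(0.735000, 1.986535) = 2.776314
  k3 = f(0.735000, 2.165655) = 2.966182
  k4 = f(0.980000, 2.938887) = 3.945718
  y ← 1.485458 + (0.49/6)·(k1 + 2k2 + 2k3 + k4) = 2.912659
y(0.98) ≈ 2.9127

2.9127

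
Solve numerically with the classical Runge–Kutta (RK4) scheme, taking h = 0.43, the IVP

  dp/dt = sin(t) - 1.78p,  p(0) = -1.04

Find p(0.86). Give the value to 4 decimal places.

RK4: k1 = f(t_n, p_n); k2 = f(t_n + h/2, p_n + (h/2)·k1); k3 = f(t_n + h/2, p_n + (h/2)·k2); k4 = f(t_n + h, p_n + h·k3); p_{n+1} = p_n + (h/6)·(k1 + 2k2 + 2k3 + k4).
t=0.000000, p=-1.040000:
  k1 = f(0.000000, -1.040000) = 1.851200
  k2 = f(0.215000, -0.641992) = 1.356093
  k3 = f(0.215000, -0.748440) = 1.545571
  k4 = f(0.430000, -0.375405) = 1.085091
  p ← -1.040000 + (0.43/6)·(k1 + 2k2 + 2k3 + k4) = -0.413661
t=0.430000, p=-0.413661:
  k1 = f(0.430000, -0.413661) = 1.153187
  k2 = f(0.645000, -0.165726) = 0.896190
  k3 = f(0.645000, -0.220980) = 0.994543
  k4 = f(0.860000, 0.013993) = 0.732936
  p ← -0.413661 + (0.43/6)·(k1 + 2k2 + 2k3 + k4) = -0.007484
p(0.86) ≈ -0.0075

-0.0075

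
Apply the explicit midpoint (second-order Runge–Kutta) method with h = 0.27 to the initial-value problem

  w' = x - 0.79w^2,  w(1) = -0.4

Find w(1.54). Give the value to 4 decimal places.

0.2681

Midpoint: k1 = f(x_n, w_n); k2 = f(x_n + h/2, w_n + (h/2)·k1); w_{n+1} = w_n + h·k2.
x=1.000000, w=-0.400000:
  k1 = f(1.000000, -0.400000) = 0.873600
  k2 = f(1.135000, -0.282064) = 1.072148
  w ← -0.400000 + 0.27·1.072148 = -0.110520
x=1.270000, w=-0.110520:
  k1 = f(1.270000, -0.110520) = 1.260350
  k2 = f(1.405000, 0.059627) = 1.402191
  w ← -0.110520 + 0.27·1.402191 = 0.268071
w(1.54) ≈ 0.2681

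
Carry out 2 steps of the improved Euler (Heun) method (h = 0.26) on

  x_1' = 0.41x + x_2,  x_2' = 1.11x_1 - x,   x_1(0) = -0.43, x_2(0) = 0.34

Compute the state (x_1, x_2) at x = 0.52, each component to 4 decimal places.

-0.2733, 0.0055

Heun on (x_1,x_2): k1 = f(x_n, state_n); k2 = f(x_n + h, state_n + h·k1); state_{n+1} = state_n + (h/2)·(k1 + k2).
0.000000: (-0.430000, 0.340000)
  k1 = (0.340000, -0.477300)
  predictor → (-0.341600, 0.215902)
  k2 = (0.322502, -0.639176)
  → (-0.343875, 0.194858)
0.260000: (-0.343875, 0.194858)
  k1 = (0.301458, -0.641701)
  predictor → (-0.265496, 0.028016)
  k2 = (0.241216, -0.814700)
  → (-0.273327, 0.005526)
(x_1(0.52), x_2(0.52)) ≈ (-0.2733, 0.0055)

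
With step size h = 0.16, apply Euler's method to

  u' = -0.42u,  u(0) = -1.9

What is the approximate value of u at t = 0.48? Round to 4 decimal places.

Euler: u_{n+1} = u_n + h·f(t_n, u_n).
t=0.000000, u=-1.900000: f=0.798000 → u ← -1.900000 + 0.16·0.798000 = -1.772320
t=0.160000, u=-1.772320: f=0.744374 → u ← -1.772320 + 0.16·0.744374 = -1.653220
t=0.320000, u=-1.653220: f=0.694352 → u ← -1.653220 + 0.16·0.694352 = -1.542124
u(0.48) ≈ -1.5421

-1.5421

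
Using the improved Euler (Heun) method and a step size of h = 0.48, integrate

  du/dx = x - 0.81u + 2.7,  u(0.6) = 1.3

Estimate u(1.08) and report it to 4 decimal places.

2.2841

Heun: k1 = f(x_n, u_n); k2 = f(x_n + h, u_n + h·k1); u_{n+1} = u_n + (h/2)·(k1 + k2).
x=0.600000, u=1.300000:
  k1 = f(0.600000, 1.300000) = 2.247000
  k2 = f(1.080000, 2.378560) = 1.853366
  u ← 1.300000 + (0.48/2)·(2.247000 + 1.853366) = 2.284088
u(1.08) ≈ 2.2841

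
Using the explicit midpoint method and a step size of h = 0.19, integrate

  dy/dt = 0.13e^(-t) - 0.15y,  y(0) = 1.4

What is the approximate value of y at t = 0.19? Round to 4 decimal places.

Midpoint: k1 = f(t_n, y_n); k2 = f(t_n + h/2, y_n + (h/2)·k1); y_{n+1} = y_n + h·k2.
t=0.000000, y=1.400000:
  k1 = f(0.000000, 1.400000) = -0.080000
  k2 = f(0.095000, 1.392400) = -0.090642
  y ← 1.400000 + 0.19·(-0.090642) = 1.382778
y(0.19) ≈ 1.3828

1.3828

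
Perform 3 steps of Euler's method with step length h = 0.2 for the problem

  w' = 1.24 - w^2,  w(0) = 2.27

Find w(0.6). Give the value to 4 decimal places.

Euler: w_{n+1} = w_n + h·f(t_n, w_n).
t=0.000000, w=2.270000: f=-3.912900 → w ← 2.270000 + 0.2·(-3.912900) = 1.487420
t=0.200000, w=1.487420: f=-0.972418 → w ← 1.487420 + 0.2·(-0.972418) = 1.292936
t=0.400000, w=1.292936: f=-0.431684 → w ← 1.292936 + 0.2·(-0.431684) = 1.206599
w(0.6) ≈ 1.2066

1.2066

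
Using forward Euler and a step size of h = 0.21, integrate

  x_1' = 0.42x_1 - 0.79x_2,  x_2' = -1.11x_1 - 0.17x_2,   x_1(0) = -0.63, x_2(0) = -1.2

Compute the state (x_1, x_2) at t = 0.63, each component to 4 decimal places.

Euler on (x_1,x_2): x_1_{n+1} = x_1_n + h·x_1', x_2_{n+1} = x_2_n + h·x_2'.
0.000000: (-0.630000, -1.200000); f=(0.683400, 0.903300) → (-0.486486, -1.010307)
0.210000: (-0.486486, -1.010307); f=(0.593818, 0.711752) → (-0.361784, -0.860839)
0.420000: (-0.361784, -0.860839); f=(0.528114, 0.547923) → (-0.250880, -0.745775)
(x_1(0.63), x_2(0.63)) ≈ (-0.2509, -0.7458)

-0.2509, -0.7458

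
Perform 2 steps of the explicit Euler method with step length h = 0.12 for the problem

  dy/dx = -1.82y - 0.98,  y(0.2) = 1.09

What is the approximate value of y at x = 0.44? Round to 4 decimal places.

0.4564

Euler: y_{n+1} = y_n + h·f(x_n, y_n).
x=0.200000, y=1.090000: f=-2.963800 → y ← 1.090000 + 0.12·(-2.963800) = 0.734344
x=0.320000, y=0.734344: f=-2.316506 → y ← 0.734344 + 0.12·(-2.316506) = 0.456363
y(0.44) ≈ 0.4564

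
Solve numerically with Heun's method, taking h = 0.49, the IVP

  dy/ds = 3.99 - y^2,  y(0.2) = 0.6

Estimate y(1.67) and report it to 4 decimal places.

1.3727

Heun: k1 = f(s_n, y_n); k2 = f(s_n + h, y_n + h·k1); y_{n+1} = y_n + (h/2)·(k1 + k2).
s=0.200000, y=0.600000:
  k1 = f(0.200000, 0.600000) = 3.630000
  k2 = f(0.690000, 2.378700) = -1.668214
  y ← 0.600000 + (0.49/2)·(3.630000 + (-1.668214)) = 1.080638
s=0.690000, y=1.080638:
  k1 = f(0.690000, 1.080638) = 2.822222
  k2 = f(1.180000, 2.463527) = -2.078963
  y ← 1.080638 + (0.49/2)·(2.822222 + (-2.078963)) = 1.262736
s=1.180000, y=1.262736:
  k1 = f(1.180000, 1.262736) = 2.395497
  k2 = f(1.670000, 2.436530) = -1.946678
  y ← 1.262736 + (0.49/2)·(2.395497 + (-1.946678)) = 1.372697
y(1.67) ≈ 1.3727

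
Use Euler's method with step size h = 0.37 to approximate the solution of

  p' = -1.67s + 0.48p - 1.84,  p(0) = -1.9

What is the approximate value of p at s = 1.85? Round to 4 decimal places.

-11.8799

Euler: p_{n+1} = p_n + h·f(s_n, p_n).
s=0.000000, p=-1.900000: f=-2.752000 → p ← -1.900000 + 0.37·(-2.752000) = -2.918240
s=0.370000, p=-2.918240: f=-3.858655 → p ← -2.918240 + 0.37·(-3.858655) = -4.345942
s=0.740000, p=-4.345942: f=-5.161852 → p ← -4.345942 + 0.37·(-5.161852) = -6.255828
s=1.110000, p=-6.255828: f=-6.696497 → p ← -6.255828 + 0.37·(-6.696497) = -8.733532
s=1.480000, p=-8.733532: f=-8.503695 → p ← -8.733532 + 0.37·(-8.503695) = -11.879899
p(1.85) ≈ -11.8799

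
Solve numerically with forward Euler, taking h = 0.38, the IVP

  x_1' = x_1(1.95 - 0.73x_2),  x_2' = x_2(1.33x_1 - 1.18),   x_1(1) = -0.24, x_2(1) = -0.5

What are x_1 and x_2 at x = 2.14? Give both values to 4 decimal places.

-1.4300, -0.0098

Euler on (x_1,x_2): x_1_{n+1} = x_1_n + h·x_1', x_2_{n+1} = x_2_n + h·x_2'.
1.000000: (-0.240000, -0.500000); f=(-0.555600, 0.749600) → (-0.451128, -0.215152)
1.380000: (-0.451128, -0.215152); f=(-0.950554, 0.382971) → (-0.812339, -0.069623)
1.760000: (-0.812339, -0.069623); f=(-1.625347, 0.157377) → (-1.429971, -0.009820)
(x_1(2.14), x_2(2.14)) ≈ (-1.4300, -0.0098)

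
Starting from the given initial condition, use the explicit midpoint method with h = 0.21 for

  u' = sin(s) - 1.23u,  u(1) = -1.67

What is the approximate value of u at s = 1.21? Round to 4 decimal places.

-1.1295

Midpoint: k1 = f(s_n, u_n); k2 = f(s_n + h/2, u_n + (h/2)·k1); u_{n+1} = u_n + h·k2.
s=1.000000, u=-1.670000:
  k1 = f(1.000000, -1.670000) = 2.895571
  k2 = f(1.105000, -1.365965) = 2.573601
  u ← -1.670000 + 0.21·2.573601 = -1.129544
u(1.21) ≈ -1.1295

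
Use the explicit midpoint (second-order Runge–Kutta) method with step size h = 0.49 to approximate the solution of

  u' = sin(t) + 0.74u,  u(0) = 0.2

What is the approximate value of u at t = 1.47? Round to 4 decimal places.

1.8891

Midpoint: k1 = f(t_n, u_n); k2 = f(t_n + h/2, u_n + (h/2)·k1); u_{n+1} = u_n + h·k2.
t=0.000000, u=0.200000:
  k1 = f(0.000000, 0.200000) = 0.148000
  k2 = f(0.245000, 0.236260) = 0.417389
  u ← 0.200000 + 0.49·0.417389 = 0.404520
t=0.490000, u=0.404520:
  k1 = f(0.490000, 0.404520) = 0.769971
  k2 = f(0.735000, 0.593163) = 1.109528
  u ← 0.404520 + 0.49·1.109528 = 0.948189
t=0.980000, u=0.948189:
  k1 = f(0.980000, 0.948189) = 1.532157
  k2 = f(1.225000, 1.323568) = 1.920246
  u ← 0.948189 + 0.49·1.920246 = 1.889110
u(1.47) ≈ 1.8891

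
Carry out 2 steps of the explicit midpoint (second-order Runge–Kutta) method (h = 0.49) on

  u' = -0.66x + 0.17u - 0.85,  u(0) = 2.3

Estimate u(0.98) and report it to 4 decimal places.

1.4807

Midpoint: k1 = f(x_n, u_n); k2 = f(x_n + h/2, u_n + (h/2)·k1); u_{n+1} = u_n + h·k2.
x=0.000000, u=2.300000:
  k1 = f(0.000000, 2.300000) = -0.459000
  k2 = f(0.245000, 2.187545) = -0.639817
  u ← 2.300000 + 0.49·(-0.639817) = 1.986489
x=0.490000, u=1.986489:
  k1 = f(0.490000, 1.986489) = -0.835697
  k2 = f(0.735000, 1.781744) = -1.032204
  u ← 1.986489 + 0.49·(-1.032204) = 1.480710
u(0.98) ≈ 1.4807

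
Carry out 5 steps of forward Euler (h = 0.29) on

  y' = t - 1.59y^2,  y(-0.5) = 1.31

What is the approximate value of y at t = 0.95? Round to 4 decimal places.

Euler: y_{n+1} = y_n + h·f(t_n, y_n).
t=-0.500000, y=1.310000: f=-3.228599 → y ← 1.310000 + 0.29·(-3.228599) = 0.373706
t=-0.210000, y=0.373706: f=-0.432054 → y ← 0.373706 + 0.29·(-0.432054) = 0.248411
t=0.080000, y=0.248411: f=-0.018116 → y ← 0.248411 + 0.29·(-0.018116) = 0.243157
t=0.370000, y=0.243157: f=0.275991 → y ← 0.243157 + 0.29·0.275991 = 0.323194
t=0.660000, y=0.323194: f=0.493917 → y ← 0.323194 + 0.29·0.493917 = 0.466430
y(0.95) ≈ 0.4664

0.4664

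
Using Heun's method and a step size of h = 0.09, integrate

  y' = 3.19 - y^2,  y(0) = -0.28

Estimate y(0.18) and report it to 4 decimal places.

0.2869

Heun: k1 = f(x_n, y_n); k2 = f(x_n + h, y_n + h·k1); y_{n+1} = y_n + (h/2)·(k1 + k2).
x=0.000000, y=-0.280000:
  k1 = f(0.000000, -0.280000) = 3.111600
  k2 = f(0.090000, 0.000044) = 3.190000
  y ← -0.280000 + (0.09/2)·(3.111600 + 3.190000) = 0.003572
x=0.090000, y=0.003572:
  k1 = f(0.090000, 0.003572) = 3.189987
  k2 = f(0.180000, 0.290671) = 3.105510
  y ← 0.003572 + (0.09/2)·(3.189987 + 3.105510) = 0.286869
y(0.18) ≈ 0.2869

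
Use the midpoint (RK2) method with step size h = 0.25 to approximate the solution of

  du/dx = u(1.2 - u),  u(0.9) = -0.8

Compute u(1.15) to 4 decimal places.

-1.3500

Midpoint: k1 = f(x_n, u_n); k2 = f(x_n + h/2, u_n + (h/2)·k1); u_{n+1} = u_n + h·k2.
x=0.900000, u=-0.800000:
  k1 = f(0.900000, -0.800000) = -1.600000
  k2 = f(1.025000, -1.000000) = -2.200000
  u ← -0.800000 + 0.25·(-2.200000) = -1.350000
u(1.15) ≈ -1.3500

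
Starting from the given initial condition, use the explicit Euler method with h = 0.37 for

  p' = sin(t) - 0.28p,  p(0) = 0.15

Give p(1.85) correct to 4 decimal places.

Euler: p_{n+1} = p_n + h·f(t_n, p_n).
t=0.000000, p=0.150000: f=-0.042000 → p ← 0.150000 + 0.37·(-0.042000) = 0.134460
t=0.370000, p=0.134460: f=0.323967 → p ← 0.134460 + 0.37·0.323967 = 0.254328
t=0.740000, p=0.254328: f=0.603076 → p ← 0.254328 + 0.37·0.603076 = 0.477466
t=1.110000, p=0.477466: f=0.762008 → p ← 0.477466 + 0.37·0.762008 = 0.759409
t=1.480000, p=0.759409: f=0.783246 → p ← 0.759409 + 0.37·0.783246 = 1.049210
p(1.85) ≈ 1.0492

1.0492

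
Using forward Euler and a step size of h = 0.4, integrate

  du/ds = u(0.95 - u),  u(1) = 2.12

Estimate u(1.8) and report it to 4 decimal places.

1.0476

Euler: u_{n+1} = u_n + h·f(s_n, u_n).
s=1.000000, u=2.120000: f=-2.480400 → u ← 2.120000 + 0.4·(-2.480400) = 1.127840
s=1.400000, u=1.127840: f=-0.200575 → u ← 1.127840 + 0.4·(-0.200575) = 1.047610
u(1.8) ≈ 1.0476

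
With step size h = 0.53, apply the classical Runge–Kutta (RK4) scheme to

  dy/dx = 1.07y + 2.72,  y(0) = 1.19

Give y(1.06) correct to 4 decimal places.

RK4: k1 = f(x_n, y_n); k2 = f(x_n + h/2, y_n + (h/2)·k1); k3 = f(x_n + h/2, y_n + (h/2)·k2); k4 = f(x_n + h, y_n + h·k3); y_{n+1} = y_n + (h/6)·(k1 + 2k2 + 2k3 + k4).
x=0.000000, y=1.190000:
  k1 = f(0.000000, 1.190000) = 3.993300
  k2 = f(0.265000, 2.248225) = 5.125600
  k3 = f(0.265000, 2.548284) = 5.446664
  k4 = f(0.530000, 4.076732) = 7.082103
  y ← 1.190000 + (0.53/6)·(k1 + 2k2 + 2k3 + k4) = 4.036094
x=0.530000, y=4.036094:
  k1 = f(0.530000, 4.036094) = 7.038621
  k2 = f(0.795000, 5.901328) = 9.034421
  k3 = f(0.795000, 6.430216) = 9.600331
  k4 = f(1.060000, 9.124269) = 12.482968
  y ← 4.036094 + (0.53/6)·(k1 + 2k2 + 2k3 + k4) = 9.052640
y(1.06) ≈ 9.0526

9.0526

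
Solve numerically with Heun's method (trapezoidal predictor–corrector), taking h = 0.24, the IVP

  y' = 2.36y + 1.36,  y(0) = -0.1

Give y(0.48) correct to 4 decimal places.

Heun: k1 = f(x_n, y_n); k2 = f(x_n + h, y_n + h·k1); y_{n+1} = y_n + (h/2)·(k1 + k2).
x=0.000000, y=-0.100000:
  k1 = f(0.000000, -0.100000) = 1.124000
  k2 = f(0.240000, 0.169760) = 1.760634
  y ← -0.100000 + (0.24/2)·(1.124000 + 1.760634) = 0.246156
x=0.240000, y=0.246156:
  k1 = f(0.240000, 0.246156) = 1.940928
  k2 = f(0.480000, 0.711979) = 3.040270
  y ← 0.246156 + (0.24/2)·(1.940928 + 3.040270) = 0.843900
y(0.48) ≈ 0.8439

0.8439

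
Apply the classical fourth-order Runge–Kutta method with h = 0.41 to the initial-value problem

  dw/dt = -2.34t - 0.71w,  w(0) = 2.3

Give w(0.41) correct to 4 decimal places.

RK4: k1 = f(t_n, w_n); k2 = f(t_n + h/2, w_n + (h/2)·k1); k3 = f(t_n + h/2, w_n + (h/2)·k2); k4 = f(t_n + h, w_n + h·k3); w_{n+1} = w_n + (h/6)·(k1 + 2k2 + 2k3 + k4).
t=0.000000, w=2.300000:
  k1 = f(0.000000, 2.300000) = -1.633000
  k2 = f(0.205000, 1.965235) = -1.875017
  k3 = f(0.205000, 1.915622) = -1.839791
  k4 = f(0.410000, 1.545686) = -2.056837
  w ← 2.300000 + (0.41/6)·(k1 + 2k2 + 2k3 + k4) = 1.540171
w(0.41) ≈ 1.5402

1.5402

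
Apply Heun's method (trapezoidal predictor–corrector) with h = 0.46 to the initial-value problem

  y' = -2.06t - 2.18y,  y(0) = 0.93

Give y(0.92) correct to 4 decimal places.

-0.3118

Heun: k1 = f(t_n, y_n); k2 = f(t_n + h, y_n + h·k1); y_{n+1} = y_n + (h/2)·(k1 + k2).
t=0.000000, y=0.930000:
  k1 = f(0.000000, 0.930000) = -2.027400
  k2 = f(0.460000, -0.002604) = -0.941923
  y ← 0.930000 + (0.46/2)·(-2.027400 + (-0.941923)) = 0.247056
t=0.460000, y=0.247056:
  k1 = f(0.460000, 0.247056) = -1.486181
  k2 = f(0.920000, -0.436588) = -0.943439
  y ← 0.247056 + (0.46/2)·(-1.486181 + (-0.943439)) = -0.311757
y(0.92) ≈ -0.3118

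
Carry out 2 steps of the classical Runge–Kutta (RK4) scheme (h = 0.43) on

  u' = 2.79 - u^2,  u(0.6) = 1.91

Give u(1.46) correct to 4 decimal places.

RK4: k1 = f(x_n, u_n); k2 = f(x_n + h/2, u_n + (h/2)·k1); k3 = f(x_n + h/2, u_n + (h/2)·k2); k4 = f(x_n + h, u_n + h·k3); u_{n+1} = u_n + (h/6)·(k1 + 2k2 + 2k3 + k4).
x=0.600000, u=1.910000:
  k1 = f(0.600000, 1.910000) = -0.858100
  k2 = f(0.815000, 1.725508) = -0.187380
  k3 = f(0.815000, 1.869713) = -0.705828
  k4 = f(1.030000, 1.606494) = 0.209177
  u ← 1.910000 + (0.43/6)·(k1 + 2k2 + 2k3 + k4) = 1.735467
x=1.030000, u=1.735467:
  k1 = f(1.030000, 1.735467) = -0.221847
  k2 = f(1.245000, 1.687770) = -0.058569
  k3 = f(1.245000, 1.722875) = -0.178299
  k4 = f(1.460000, 1.658799) = 0.038386
  u ← 1.735467 + (0.43/6)·(k1 + 2k2 + 2k3 + k4) = 1.688368
u(1.46) ≈ 1.6884

1.6884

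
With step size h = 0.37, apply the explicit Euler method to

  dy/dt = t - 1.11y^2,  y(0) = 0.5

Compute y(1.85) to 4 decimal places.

1.1119

Euler: y_{n+1} = y_n + h·f(t_n, y_n).
t=0.000000, y=0.500000: f=-0.277500 → y ← 0.500000 + 0.37·(-0.277500) = 0.397325
t=0.370000, y=0.397325: f=0.194767 → y ← 0.397325 + 0.37·0.194767 = 0.469389
t=0.740000, y=0.469389: f=0.495438 → y ← 0.469389 + 0.37·0.495438 = 0.652701
t=1.110000, y=0.652701: f=0.637119 → y ← 0.652701 + 0.37·0.637119 = 0.888435
t=1.480000, y=0.888435: f=0.603858 → y ← 0.888435 + 0.37·0.603858 = 1.111863
y(1.85) ≈ 1.1119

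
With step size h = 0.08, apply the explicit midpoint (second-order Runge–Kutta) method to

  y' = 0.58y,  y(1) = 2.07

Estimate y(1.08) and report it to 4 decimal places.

2.1683

Midpoint: k1 = f(t_n, y_n); k2 = f(t_n + h/2, y_n + (h/2)·k1); y_{n+1} = y_n + h·k2.
t=1.000000, y=2.070000:
  k1 = f(1.000000, 2.070000) = 1.200600
  k2 = f(1.040000, 2.118024) = 1.228454
  y ← 2.070000 + 0.08·1.228454 = 2.168276
y(1.08) ≈ 2.1683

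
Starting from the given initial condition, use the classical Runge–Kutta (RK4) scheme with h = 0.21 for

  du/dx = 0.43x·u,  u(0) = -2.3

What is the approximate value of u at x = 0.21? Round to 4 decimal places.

-2.3219

RK4: k1 = f(x_n, u_n); k2 = f(x_n + h/2, u_n + (h/2)·k1); k3 = f(x_n + h/2, u_n + (h/2)·k2); k4 = f(x_n + h, u_n + h·k3); u_{n+1} = u_n + (h/6)·(k1 + 2k2 + 2k3 + k4).
x=0.000000, u=-2.300000:
  k1 = f(0.000000, -2.300000) = 0.000000
  k2 = f(0.105000, -2.300000) = -0.103845
  k3 = f(0.105000, -2.310904) = -0.104337
  k4 = f(0.210000, -2.321911) = -0.209669
  u ← -2.300000 + (0.21/6)·(k1 + 2k2 + 2k3 + k4) = -2.321911
u(0.21) ≈ -2.3219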